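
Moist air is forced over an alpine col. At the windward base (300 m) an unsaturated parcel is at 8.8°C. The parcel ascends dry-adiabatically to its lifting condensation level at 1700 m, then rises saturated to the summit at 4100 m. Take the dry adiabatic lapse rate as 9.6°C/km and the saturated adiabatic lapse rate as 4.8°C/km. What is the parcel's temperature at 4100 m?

-16.16°C

300 → 1700 m (dry, 9.6°C/km): ΔT = -9.6 × 1.4 = -13.44°C → T = -4.64°C
1700 → 4100 m (saturated, 4.8°C/km): ΔT = -4.8 × 2.4 = -11.52°C → T = -16.16°C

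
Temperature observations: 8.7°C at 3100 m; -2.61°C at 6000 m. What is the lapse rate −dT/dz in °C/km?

3.9°C/km

Γ = −ΔT/Δz = (8.7 − (-2.61)) / (6000 − 3100) m
  = 11.31°C / 2.9 km = 3.9°C/km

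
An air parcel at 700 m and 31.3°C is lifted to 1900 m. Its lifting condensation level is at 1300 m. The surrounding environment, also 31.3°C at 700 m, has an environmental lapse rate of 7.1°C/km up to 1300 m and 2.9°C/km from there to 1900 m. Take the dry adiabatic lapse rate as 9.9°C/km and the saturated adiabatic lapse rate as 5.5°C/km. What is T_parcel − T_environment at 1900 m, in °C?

-3.24°C (parcel cooler than environment)

Parcel:
  From 700 m to 1300 m (dry): cools by 9.9 × 0.6 = 5.94°C, giving 25.36°C.
  From 1300 m to 1900 m (saturated): cools by 5.5 × 0.6 = 3.3°C, giving 22.06°C.
Environment:
  From 700 m to 1300 m (environment, lower layer): cools by 7.1 × 0.6 = 4.26°C, giving 27.04°C.
  From 1300 m to 1900 m (environment, upper layer): cools by 2.9 × 0.6 = 1.74°C, giving 25.3°C.
T_parcel − T_env = 22.06 − 25.3 = -3.24°C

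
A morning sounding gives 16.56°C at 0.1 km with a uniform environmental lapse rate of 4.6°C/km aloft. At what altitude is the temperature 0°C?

Height above start = (16.56 − 0) / 4.6 = 3.6 km
Altitude = 100 m + 3600 m = 3700 m

3.7 km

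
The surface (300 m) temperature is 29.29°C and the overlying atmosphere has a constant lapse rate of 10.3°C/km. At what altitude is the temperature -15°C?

4600 m

Height above start = (29.29 − (-15)) / 10.3 = 4.3 km
Altitude = 300 m + 4300 m = 4600 m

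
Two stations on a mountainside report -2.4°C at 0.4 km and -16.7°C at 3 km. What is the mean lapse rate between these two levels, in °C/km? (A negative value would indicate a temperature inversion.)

5.5°C/km

Γ = −ΔT/Δz = (-2.4 − (-16.7)) / (3000 − 400) m
  = 14.3°C / 2.6 km = 5.5°C/km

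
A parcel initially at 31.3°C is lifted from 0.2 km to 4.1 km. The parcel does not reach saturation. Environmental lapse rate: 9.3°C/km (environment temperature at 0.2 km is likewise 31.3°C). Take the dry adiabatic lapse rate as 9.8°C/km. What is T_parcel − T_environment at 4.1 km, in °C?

-1.95°C (parcel cooler than environment)

Parcel:
  Dry to 4100 m: -9.8 × 3.9 km = -38.22°C, so T = -6.92°C.
Environment:
  Environment to 4100 m: -9.3 × 3.9 km = -36.27°C, so T = -4.97°C.
T_parcel − T_env = -6.92 − (-4.97) = -1.95°C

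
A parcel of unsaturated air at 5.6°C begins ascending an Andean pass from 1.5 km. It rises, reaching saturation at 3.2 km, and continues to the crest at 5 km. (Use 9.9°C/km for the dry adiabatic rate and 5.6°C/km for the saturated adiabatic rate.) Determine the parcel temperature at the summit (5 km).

-21.31°C

1500–3200 m, dry: Δz = 1.7 km ⇒ ΔT = -16.83°C; T = -11.23°C
3200–5000 m, saturated: Δz = 1.8 km ⇒ ΔT = -10.08°C; T = -21.31°C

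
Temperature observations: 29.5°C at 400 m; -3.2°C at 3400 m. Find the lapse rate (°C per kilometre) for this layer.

Γ = −ΔT/Δz = (29.5 − (-3.2)) / (3400 − 400) m
  = 32.7°C / 3 km = 10.9°C/km

10.9°C/km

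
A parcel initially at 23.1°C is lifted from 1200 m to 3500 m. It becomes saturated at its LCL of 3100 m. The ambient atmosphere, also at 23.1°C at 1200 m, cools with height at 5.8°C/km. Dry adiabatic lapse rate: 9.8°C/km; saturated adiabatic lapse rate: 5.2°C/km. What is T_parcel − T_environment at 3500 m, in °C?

Parcel:
  Dry to 3100 m: -9.8 × 1.9 km = -18.62°C, so T = 4.48°C.
  Saturated to 3500 m: -5.2 × 0.4 km = -2.08°C, so T = 2.4°C.
Environment:
  Environment to 3500 m: -5.8 × 2.3 km = -13.34°C, so T = 9.76°C.
T_parcel − T_env = 2.4 − 9.76 = -7.36°C

-7.36°C (parcel cooler than environment)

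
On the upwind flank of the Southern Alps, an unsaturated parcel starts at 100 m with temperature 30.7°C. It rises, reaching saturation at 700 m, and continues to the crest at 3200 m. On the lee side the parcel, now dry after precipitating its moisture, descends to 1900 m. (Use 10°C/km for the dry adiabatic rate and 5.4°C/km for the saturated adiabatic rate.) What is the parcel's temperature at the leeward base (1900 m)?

Dry to 700 m: -10 × 0.6 km = -6°C, so T = 24.7°C.
Saturated to 3200 m: -5.4 × 2.5 km = -13.5°C, so T = 11.2°C.
Dry descent to 1900 m: +10 × 1.3 km = +13°C, so T = 24.2°C.

24.2°C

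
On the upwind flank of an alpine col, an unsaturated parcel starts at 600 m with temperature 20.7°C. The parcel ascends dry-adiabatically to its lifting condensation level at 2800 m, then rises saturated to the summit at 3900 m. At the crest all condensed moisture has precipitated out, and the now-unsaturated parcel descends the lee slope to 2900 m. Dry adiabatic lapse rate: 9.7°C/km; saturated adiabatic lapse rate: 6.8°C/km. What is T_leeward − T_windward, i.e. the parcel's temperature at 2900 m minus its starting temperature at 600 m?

600 → 2800 m (dry, 9.7°C/km): ΔT = -9.7 × 2.2 = -21.34°C → T = -0.64°C
2800 → 3900 m (saturated, 6.8°C/km): ΔT = -6.8 × 1.1 = -7.48°C → T = -8.12°C
3900 → 2900 m (dry descent, 9.7°C/km): ΔT = +9.7 × 1 = +9.7°C → T = 1.58°C
Net change vs windward start: 1.58 − 20.7 = -19.12°C

-19.12°C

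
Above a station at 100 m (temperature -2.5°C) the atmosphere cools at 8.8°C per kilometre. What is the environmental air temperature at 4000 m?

-36.82°C

100 → 4000 m (environmental, 8.8°C/km): ΔT = -8.8 × 3.9 = -34.32°C → T = -36.82°C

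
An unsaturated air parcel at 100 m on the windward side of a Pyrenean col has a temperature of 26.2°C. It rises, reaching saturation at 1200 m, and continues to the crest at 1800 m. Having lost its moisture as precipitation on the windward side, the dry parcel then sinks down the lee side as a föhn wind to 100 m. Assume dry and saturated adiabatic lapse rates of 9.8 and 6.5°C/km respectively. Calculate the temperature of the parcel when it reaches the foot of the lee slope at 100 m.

From 100 m to 1200 m (dry): cools by 9.8 × 1.1 = 10.78°C, giving 15.42°C.
From 1200 m to 1800 m (saturated): cools by 6.5 × 0.6 = 3.9°C, giving 11.52°C.
From 1800 m to 100 m (dry descent): warms by 9.8 × 1.7 = 16.66°C, giving 28.18°C.

28.18°C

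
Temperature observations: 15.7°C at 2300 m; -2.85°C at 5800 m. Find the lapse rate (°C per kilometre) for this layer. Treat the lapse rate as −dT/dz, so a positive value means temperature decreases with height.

5.3°C/km

Γ = −ΔT/Δz = (15.7 − (-2.85)) / (5800 − 2300) m
  = 18.55°C / 3.5 km = 5.3°C/km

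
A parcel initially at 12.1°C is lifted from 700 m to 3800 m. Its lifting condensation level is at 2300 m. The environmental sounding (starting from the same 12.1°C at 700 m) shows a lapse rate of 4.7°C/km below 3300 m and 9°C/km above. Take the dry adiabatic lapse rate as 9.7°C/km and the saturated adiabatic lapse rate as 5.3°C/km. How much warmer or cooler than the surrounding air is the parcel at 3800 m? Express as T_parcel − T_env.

-6.75°C (parcel cooler than environment)

Parcel:
  From 700 m to 2300 m (dry): cools by 9.7 × 1.6 = 15.52°C, giving -3.42°C.
  From 2300 m to 3800 m (saturated): cools by 5.3 × 1.5 = 7.95°C, giving -11.37°C.
Environment:
  From 700 m to 3300 m (environment, lower layer): cools by 4.7 × 2.6 = 12.22°C, giving -0.12°C.
  From 3300 m to 3800 m (environment, upper layer): cools by 9 × 0.5 = 4.5°C, giving -4.62°C.
T_parcel − T_env = -11.37 − (-4.62) = -6.75°C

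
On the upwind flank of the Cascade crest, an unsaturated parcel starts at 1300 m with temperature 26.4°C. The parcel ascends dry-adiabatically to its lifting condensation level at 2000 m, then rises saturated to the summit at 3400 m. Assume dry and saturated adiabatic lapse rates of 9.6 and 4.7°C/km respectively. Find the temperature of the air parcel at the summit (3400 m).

1300 → 2000 m (dry, 9.6°C/km): ΔT = -9.6 × 0.7 = -6.72°C → T = 19.68°C
2000 → 3400 m (saturated, 4.7°C/km): ΔT = -4.7 × 1.4 = -6.58°C → T = 13.1°C

13.1°C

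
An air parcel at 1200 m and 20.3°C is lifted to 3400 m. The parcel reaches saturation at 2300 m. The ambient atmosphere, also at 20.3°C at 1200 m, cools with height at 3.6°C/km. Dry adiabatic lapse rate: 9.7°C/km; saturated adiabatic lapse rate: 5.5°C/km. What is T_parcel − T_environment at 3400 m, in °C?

-8.8°C (parcel cooler than environment)

Parcel:
  1200 → 2300 m (dry, 9.7°C/km): ΔT = -9.7 × 1.1 = -10.67°C → T = 9.63°C
  2300 → 3400 m (saturated, 5.5°C/km): ΔT = -5.5 × 1.1 = -6.05°C → T = 3.58°C
Environment:
  1200 → 3400 m (environment, 3.6°C/km): ΔT = -3.6 × 2.2 = -7.92°C → T = 12.38°C
T_parcel − T_env = 3.58 − 12.38 = -8.8°C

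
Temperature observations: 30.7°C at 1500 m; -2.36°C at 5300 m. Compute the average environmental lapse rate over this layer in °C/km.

8.7°C/km

Γ = −ΔT/Δz = (30.7 − (-2.36)) / (5300 − 1500) m
  = 33.06°C / 3.8 km = 8.7°C/km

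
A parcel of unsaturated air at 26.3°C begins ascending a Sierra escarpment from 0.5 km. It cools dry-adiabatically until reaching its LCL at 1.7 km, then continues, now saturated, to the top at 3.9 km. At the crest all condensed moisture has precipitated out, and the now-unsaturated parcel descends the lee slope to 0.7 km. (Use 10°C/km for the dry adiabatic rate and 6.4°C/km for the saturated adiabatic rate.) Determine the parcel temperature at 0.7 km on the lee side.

32.22°C

500 → 1700 m (dry, 10°C/km): ΔT = -10 × 1.2 = -12°C → T = 14.3°C
1700 → 3900 m (saturated, 6.4°C/km): ΔT = -6.4 × 2.2 = -14.08°C → T = 0.22°C
3900 → 700 m (dry descent, 10°C/km): ΔT = +10 × 3.2 = +32°C → T = 32.22°C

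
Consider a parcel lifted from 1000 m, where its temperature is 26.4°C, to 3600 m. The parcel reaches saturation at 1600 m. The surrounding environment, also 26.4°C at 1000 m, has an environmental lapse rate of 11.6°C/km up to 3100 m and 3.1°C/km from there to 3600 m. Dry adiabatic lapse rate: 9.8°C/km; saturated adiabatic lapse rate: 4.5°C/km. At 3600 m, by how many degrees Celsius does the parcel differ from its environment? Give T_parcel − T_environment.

Parcel:
  1000–1600 m, dry: Δz = 0.6 km ⇒ ΔT = -5.88°C; T = 20.52°C
  1600–3600 m, saturated: Δz = 2 km ⇒ ΔT = -9°C; T = 11.52°C
Environment:
  1000–3100 m, environment, lower layer: Δz = 2.1 km ⇒ ΔT = -24.36°C; T = 2.04°C
  3100–3600 m, environment, upper layer: Δz = 0.5 km ⇒ ΔT = -1.55°C; T = 0.49°C
T_parcel − T_env = 11.52 − 0.49 = +11.03°C

+11.03°C (parcel warmer than environment)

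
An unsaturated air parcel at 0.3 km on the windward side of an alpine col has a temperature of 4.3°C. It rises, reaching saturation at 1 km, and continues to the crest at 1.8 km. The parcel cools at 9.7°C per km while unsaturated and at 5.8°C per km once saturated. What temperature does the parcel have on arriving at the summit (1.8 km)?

-7.13°C

From 300 m to 1000 m (dry): cools by 9.7 × 0.7 = 6.79°C, giving -2.49°C.
From 1000 m to 1800 m (saturated): cools by 5.8 × 0.8 = 4.64°C, giving -7.13°C.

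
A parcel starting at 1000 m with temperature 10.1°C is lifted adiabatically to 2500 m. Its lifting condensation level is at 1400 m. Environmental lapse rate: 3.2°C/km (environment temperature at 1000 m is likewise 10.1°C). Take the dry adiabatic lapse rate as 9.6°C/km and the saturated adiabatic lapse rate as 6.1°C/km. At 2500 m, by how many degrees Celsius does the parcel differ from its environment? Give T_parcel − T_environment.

-5.75°C (parcel cooler than environment)

Parcel:
  Dry to 1400 m: -9.6 × 0.4 km = -3.84°C, so T = 6.26°C.
  Saturated to 2500 m: -6.1 × 1.1 km = -6.71°C, so T = -0.45°C.
Environment:
  Environment to 2500 m: -3.2 × 1.5 km = -4.8°C, so T = 5.3°C.
T_parcel − T_env = -0.45 − 5.3 = -5.75°C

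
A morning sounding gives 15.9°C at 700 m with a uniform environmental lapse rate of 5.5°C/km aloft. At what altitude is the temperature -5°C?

Height above start = (15.9 − (-5)) / 5.5 = 3.8 km
Altitude = 700 m + 3800 m = 4500 m

4500 m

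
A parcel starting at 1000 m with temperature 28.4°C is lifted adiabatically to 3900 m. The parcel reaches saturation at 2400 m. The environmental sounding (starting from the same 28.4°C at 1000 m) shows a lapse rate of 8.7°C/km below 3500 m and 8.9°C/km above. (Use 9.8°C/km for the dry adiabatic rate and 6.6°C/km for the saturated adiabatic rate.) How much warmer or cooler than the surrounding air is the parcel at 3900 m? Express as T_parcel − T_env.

Parcel:
  1000 → 2400 m (dry, 9.8°C/km): ΔT = -9.8 × 1.4 = -13.72°C → T = 14.68°C
  2400 → 3900 m (saturated, 6.6°C/km): ΔT = -6.6 × 1.5 = -9.9°C → T = 4.78°C
Environment:
  1000 → 3500 m (environment, lower layer, 8.7°C/km): ΔT = -8.7 × 2.5 = -21.75°C → T = 6.65°C
  3500 → 3900 m (environment, upper layer, 8.9°C/km): ΔT = -8.9 × 0.4 = -3.56°C → T = 3.09°C
T_parcel − T_env = 4.78 − 3.09 = +1.69°C

+1.69°C (parcel warmer than environment)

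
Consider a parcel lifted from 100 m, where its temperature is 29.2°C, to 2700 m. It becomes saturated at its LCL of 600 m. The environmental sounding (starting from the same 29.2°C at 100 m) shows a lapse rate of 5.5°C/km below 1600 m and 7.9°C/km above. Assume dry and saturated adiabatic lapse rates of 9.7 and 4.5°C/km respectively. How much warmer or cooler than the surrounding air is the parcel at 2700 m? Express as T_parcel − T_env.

Parcel:
  100 → 600 m (dry, 9.7°C/km): ΔT = -9.7 × 0.5 = -4.85°C → T = 24.35°C
  600 → 2700 m (saturated, 4.5°C/km): ΔT = -4.5 × 2.1 = -9.45°C → T = 14.9°C
Environment:
  100 → 1600 m (environment, lower layer, 5.5°C/km): ΔT = -5.5 × 1.5 = -8.25°C → T = 20.95°C
  1600 → 2700 m (environment, upper layer, 7.9°C/km): ΔT = -7.9 × 1.1 = -8.69°C → T = 12.26°C
T_parcel − T_env = 14.9 − 12.26 = +2.64°C

+2.64°C (parcel warmer than environment)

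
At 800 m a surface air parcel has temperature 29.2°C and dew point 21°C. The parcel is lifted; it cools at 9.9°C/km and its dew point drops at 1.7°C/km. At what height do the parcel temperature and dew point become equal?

1800 m

T and T_d converge at 9.9 − 1.7 = 8.2°C per km
Height above start = (29.2 − 21) / 8.2 = 1 km
LCL altitude = 800 m + 1000 m = 1800 m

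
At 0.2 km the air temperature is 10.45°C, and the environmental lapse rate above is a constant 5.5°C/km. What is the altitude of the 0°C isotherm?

Height above start = (10.45 − 0) / 5.5 = 1.9 km
Altitude = 200 m + 1900 m = 2100 m

2.1 km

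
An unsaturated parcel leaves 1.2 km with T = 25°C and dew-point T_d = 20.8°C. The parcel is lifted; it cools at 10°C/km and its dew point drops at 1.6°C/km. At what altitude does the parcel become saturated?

1.7 km

T and T_d converge at 10 − 1.6 = 8.4°C per km
Height above start = (25 − 20.8) / 8.4 = 0.5 km
LCL altitude = 1200 m + 500 m = 1700 m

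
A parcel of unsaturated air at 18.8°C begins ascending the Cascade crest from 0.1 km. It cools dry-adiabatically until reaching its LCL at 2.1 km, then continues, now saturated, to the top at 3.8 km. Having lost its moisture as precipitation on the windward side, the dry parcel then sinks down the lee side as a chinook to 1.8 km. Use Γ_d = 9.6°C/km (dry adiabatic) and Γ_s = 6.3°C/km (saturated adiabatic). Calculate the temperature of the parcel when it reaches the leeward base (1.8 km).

8.09°C

100 → 2100 m (dry, 9.6°C/km): ΔT = -9.6 × 2 = -19.2°C → T = -0.4°C
2100 → 3800 m (saturated, 6.3°C/km): ΔT = -6.3 × 1.7 = -10.71°C → T = -11.11°C
3800 → 1800 m (dry descent, 9.6°C/km): ΔT = +9.6 × 2 = +19.2°C → T = 8.09°C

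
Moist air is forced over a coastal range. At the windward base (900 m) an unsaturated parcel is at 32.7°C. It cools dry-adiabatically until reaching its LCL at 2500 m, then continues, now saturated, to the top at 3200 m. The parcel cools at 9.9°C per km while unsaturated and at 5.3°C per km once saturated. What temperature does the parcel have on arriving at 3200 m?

From 900 m to 2500 m (dry): cools by 9.9 × 1.6 = 15.84°C, giving 16.86°C.
From 2500 m to 3200 m (saturated): cools by 5.3 × 0.7 = 3.71°C, giving 13.15°C.

13.15°C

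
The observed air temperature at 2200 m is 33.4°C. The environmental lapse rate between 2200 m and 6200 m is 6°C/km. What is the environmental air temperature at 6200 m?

Environmental to 6200 m: -6 × 4 km = -24°C, so T = 9.4°C.

9.4°C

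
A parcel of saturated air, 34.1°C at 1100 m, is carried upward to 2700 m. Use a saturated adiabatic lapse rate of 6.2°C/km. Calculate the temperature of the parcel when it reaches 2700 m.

From 1100 m to 2700 m (saturated adiabatic): cools by 6.2 × 1.6 = 9.92°C, giving 24.18°C.

24.18°C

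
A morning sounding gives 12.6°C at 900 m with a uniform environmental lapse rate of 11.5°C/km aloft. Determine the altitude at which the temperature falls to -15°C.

Height above start = (12.6 − (-15)) / 11.5 = 2.4 km
Altitude = 900 m + 2400 m = 3300 m

3300 m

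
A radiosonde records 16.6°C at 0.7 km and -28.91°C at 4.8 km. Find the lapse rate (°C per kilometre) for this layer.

Γ = −ΔT/Δz = (16.6 − (-28.91)) / (4800 − 700) m
  = 45.51°C / 4.1 km = 11.1°C/km

11.1°C/km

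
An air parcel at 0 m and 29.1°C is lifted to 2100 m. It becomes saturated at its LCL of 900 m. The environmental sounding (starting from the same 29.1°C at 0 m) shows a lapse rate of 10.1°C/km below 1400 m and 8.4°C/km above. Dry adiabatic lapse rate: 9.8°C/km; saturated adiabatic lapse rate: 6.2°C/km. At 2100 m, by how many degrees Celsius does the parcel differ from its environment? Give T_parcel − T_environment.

Parcel:
  Dry to 900 m: -9.8 × 0.9 km = -8.82°C, so T = 20.28°C.
  Saturated to 2100 m: -6.2 × 1.2 km = -7.44°C, so T = 12.84°C.
Environment:
  Environment, lower layer to 1400 m: -10.1 × 1.4 km = -14.14°C, so T = 14.96°C.
  Environment, upper layer to 2100 m: -8.4 × 0.7 km = -5.88°C, so T = 9.08°C.
T_parcel − T_env = 12.84 − 9.08 = +3.76°C

+3.76°C (parcel warmer than environment)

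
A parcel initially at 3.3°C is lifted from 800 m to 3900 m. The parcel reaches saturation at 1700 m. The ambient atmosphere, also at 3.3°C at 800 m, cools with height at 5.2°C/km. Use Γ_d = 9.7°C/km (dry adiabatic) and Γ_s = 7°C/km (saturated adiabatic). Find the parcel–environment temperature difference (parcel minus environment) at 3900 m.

Parcel:
  From 800 m to 1700 m (dry): cools by 9.7 × 0.9 = 8.73°C, giving -5.43°C.
  From 1700 m to 3900 m (saturated): cools by 7 × 2.2 = 15.4°C, giving -20.83°C.
Environment:
  From 800 m to 3900 m (environment): cools by 5.2 × 3.1 = 16.12°C, giving -12.82°C.
T_parcel − T_env = -20.83 − (-12.82) = -8.01°C

-8.01°C (parcel cooler than environment)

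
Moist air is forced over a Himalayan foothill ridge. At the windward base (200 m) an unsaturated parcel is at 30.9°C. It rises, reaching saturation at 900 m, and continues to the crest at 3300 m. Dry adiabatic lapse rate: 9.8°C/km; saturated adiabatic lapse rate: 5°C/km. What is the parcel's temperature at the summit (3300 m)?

12.04°C

200–900 m, dry: Δz = 0.7 km ⇒ ΔT = -6.86°C; T = 24.04°C
900–3300 m, saturated: Δz = 2.4 km ⇒ ΔT = -12°C; T = 12.04°C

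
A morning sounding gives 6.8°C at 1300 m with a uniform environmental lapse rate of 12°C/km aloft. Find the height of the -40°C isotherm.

5200 m

Height above start = (6.8 − (-40)) / 12 = 3.9 km
Altitude = 1300 m + 3900 m = 5200 m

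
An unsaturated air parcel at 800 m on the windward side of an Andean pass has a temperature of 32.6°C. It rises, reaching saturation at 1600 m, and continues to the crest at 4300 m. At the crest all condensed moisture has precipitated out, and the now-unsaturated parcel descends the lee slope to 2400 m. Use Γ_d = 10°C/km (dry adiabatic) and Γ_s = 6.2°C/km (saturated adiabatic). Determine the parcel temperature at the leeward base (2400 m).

26.86°C

800–1600 m, dry: Δz = 0.8 km ⇒ ΔT = -8°C; T = 24.6°C
1600–4300 m, saturated: Δz = 2.7 km ⇒ ΔT = -16.74°C; T = 7.86°C
4300–2400 m, dry descent: Δz = 1.9 km ⇒ ΔT = +19°C; T = 26.86°C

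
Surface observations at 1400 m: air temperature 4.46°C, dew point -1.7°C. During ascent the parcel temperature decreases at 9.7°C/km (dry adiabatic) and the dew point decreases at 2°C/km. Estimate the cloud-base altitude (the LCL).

T and T_d converge at 9.7 − 2 = 7.7°C per km
Height above start = (4.46 − (-1.7)) / 7.7 = 0.8 km
LCL altitude = 1400 m + 800 m = 2200 m

2200 m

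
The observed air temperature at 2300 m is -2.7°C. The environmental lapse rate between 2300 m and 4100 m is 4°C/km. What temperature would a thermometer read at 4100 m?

-9.9°C

2300–4100 m, environmental: Δz = 1.8 km ⇒ ΔT = -7.2°C; T = -9.9°C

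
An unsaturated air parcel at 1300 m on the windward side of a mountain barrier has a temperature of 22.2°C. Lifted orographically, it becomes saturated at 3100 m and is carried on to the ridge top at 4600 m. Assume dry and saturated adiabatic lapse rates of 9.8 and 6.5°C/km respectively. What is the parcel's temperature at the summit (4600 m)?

-5.19°C

1300–3100 m, dry: Δz = 1.8 km ⇒ ΔT = -17.64°C; T = 4.56°C
3100–4600 m, saturated: Δz = 1.5 km ⇒ ΔT = -9.75°C; T = -5.19°C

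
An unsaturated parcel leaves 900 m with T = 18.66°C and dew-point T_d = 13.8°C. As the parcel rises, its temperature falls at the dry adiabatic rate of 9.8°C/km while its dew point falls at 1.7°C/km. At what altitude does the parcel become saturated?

T and T_d converge at 9.8 − 1.7 = 8.1°C per km
Height above start = (18.66 − 13.8) / 8.1 = 0.6 km
LCL altitude = 900 m + 600 m = 1500 m

1500 m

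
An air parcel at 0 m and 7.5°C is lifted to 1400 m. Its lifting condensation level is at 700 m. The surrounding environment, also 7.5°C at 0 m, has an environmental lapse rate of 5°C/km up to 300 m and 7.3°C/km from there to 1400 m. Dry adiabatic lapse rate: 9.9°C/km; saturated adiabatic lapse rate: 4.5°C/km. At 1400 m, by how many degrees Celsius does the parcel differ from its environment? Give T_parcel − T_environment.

Parcel:
  0 → 700 m (dry, 9.9°C/km): ΔT = -9.9 × 0.7 = -6.93°C → T = 0.57°C
  700 → 1400 m (saturated, 4.5°C/km): ΔT = -4.5 × 0.7 = -3.15°C → T = -2.58°C
Environment:
  0 → 300 m (environment, lower layer, 5°C/km): ΔT = -5 × 0.3 = -1.5°C → T = 6°C
  300 → 1400 m (environment, upper layer, 7.3°C/km): ΔT = -7.3 × 1.1 = -8.03°C → T = -2.03°C
T_parcel − T_env = -2.58 − (-2.03) = -0.55°C

-0.55°C (parcel cooler than environment)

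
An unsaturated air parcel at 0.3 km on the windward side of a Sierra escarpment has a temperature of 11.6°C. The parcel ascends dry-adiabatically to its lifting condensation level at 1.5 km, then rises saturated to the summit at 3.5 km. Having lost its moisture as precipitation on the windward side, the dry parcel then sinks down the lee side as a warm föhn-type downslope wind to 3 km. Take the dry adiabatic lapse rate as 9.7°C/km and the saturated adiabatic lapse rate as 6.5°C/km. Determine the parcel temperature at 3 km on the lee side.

-8.19°C

300 → 1500 m (dry, 9.7°C/km): ΔT = -9.7 × 1.2 = -11.64°C → T = -0.04°C
1500 → 3500 m (saturated, 6.5°C/km): ΔT = -6.5 × 2 = -13°C → T = -13.04°C
3500 → 3000 m (dry descent, 9.7°C/km): ΔT = +9.7 × 0.5 = +4.85°C → T = -8.19°C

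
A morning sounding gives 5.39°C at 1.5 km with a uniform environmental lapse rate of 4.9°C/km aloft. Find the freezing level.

Height above start = (5.39 − 0) / 4.9 = 1.1 km
Altitude = 1500 m + 1100 m = 2600 m

2.6 km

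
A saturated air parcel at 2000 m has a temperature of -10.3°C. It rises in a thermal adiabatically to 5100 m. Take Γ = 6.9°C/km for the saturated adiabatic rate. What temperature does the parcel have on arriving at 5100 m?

2000 → 5100 m (saturated adiabatic, 6.9°C/km): ΔT = -6.9 × 3.1 = -21.39°C → T = -31.69°C

-31.69°C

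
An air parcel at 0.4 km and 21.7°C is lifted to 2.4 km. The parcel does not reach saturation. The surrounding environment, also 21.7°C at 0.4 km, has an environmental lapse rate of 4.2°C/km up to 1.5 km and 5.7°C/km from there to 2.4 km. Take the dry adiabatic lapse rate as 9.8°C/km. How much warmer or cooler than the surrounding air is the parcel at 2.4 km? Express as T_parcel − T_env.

Parcel:
  400–2400 m, dry: Δz = 2 km ⇒ ΔT = -19.6°C; T = 2.1°C
Environment:
  400–1500 m, environment, lower layer: Δz = 1.1 km ⇒ ΔT = -4.62°C; T = 17.08°C
  1500–2400 m, environment, upper layer: Δz = 0.9 km ⇒ ΔT = -5.13°C; T = 11.95°C
T_parcel − T_env = 2.1 − 11.95 = -9.85°C

-9.85°C (parcel cooler than environment)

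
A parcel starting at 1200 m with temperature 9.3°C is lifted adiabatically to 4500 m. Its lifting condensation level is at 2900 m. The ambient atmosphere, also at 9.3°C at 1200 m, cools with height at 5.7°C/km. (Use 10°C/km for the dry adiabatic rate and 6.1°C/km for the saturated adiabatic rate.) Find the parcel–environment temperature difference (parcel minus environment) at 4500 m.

Parcel:
  1200–2900 m, dry: Δz = 1.7 km ⇒ ΔT = -17°C; T = -7.7°C
  2900–4500 m, saturated: Δz = 1.6 km ⇒ ΔT = -9.76°C; T = -17.46°C
Environment:
  1200–4500 m, environment: Δz = 3.3 km ⇒ ΔT = -18.81°C; T = -9.51°C
T_parcel − T_env = -17.46 − (-9.51) = -7.95°C

-7.95°C (parcel cooler than environment)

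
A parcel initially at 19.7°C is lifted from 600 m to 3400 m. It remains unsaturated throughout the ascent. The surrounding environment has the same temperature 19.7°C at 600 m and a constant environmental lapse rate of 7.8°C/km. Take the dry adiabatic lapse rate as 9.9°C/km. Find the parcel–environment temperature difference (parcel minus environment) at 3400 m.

-5.88°C (parcel cooler than environment)

Parcel:
  600 → 3400 m (dry, 9.9°C/km): ΔT = -9.9 × 2.8 = -27.72°C → T = -8.02°C
Environment:
  600 → 3400 m (environment, 7.8°C/km): ΔT = -7.8 × 2.8 = -21.84°C → T = -2.14°C
T_parcel − T_env = -8.02 − (-2.14) = -5.88°C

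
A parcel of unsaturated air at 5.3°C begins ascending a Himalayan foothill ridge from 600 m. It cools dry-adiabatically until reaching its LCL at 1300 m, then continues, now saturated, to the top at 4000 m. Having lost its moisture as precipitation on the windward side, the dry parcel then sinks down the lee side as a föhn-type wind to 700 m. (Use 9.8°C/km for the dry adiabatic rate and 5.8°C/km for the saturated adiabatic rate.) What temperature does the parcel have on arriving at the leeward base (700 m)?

Dry to 1300 m: -9.8 × 0.7 km = -6.86°C, so T = -1.56°C.
Saturated to 4000 m: -5.8 × 2.7 km = -15.66°C, so T = -17.22°C.
Dry descent to 700 m: +9.8 × 3.3 km = +32.34°C, so T = 15.12°C.

15.12°C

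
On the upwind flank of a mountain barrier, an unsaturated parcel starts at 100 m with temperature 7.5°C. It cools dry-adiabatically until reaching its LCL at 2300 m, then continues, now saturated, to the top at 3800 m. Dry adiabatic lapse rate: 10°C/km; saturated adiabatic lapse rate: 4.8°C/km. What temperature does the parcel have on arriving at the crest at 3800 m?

From 100 m to 2300 m (dry): cools by 10 × 2.2 = 22°C, giving -14.5°C.
From 2300 m to 3800 m (saturated): cools by 4.8 × 1.5 = 7.2°C, giving -21.7°C.

-21.7°C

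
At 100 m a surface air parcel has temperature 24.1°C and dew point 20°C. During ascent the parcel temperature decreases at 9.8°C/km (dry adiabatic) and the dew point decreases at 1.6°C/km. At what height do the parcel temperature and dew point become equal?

T and T_d converge at 9.8 − 1.6 = 8.2°C per km
Height above start = (24.1 − 20) / 8.2 = 0.5 km
LCL altitude = 100 m + 500 m = 600 m

600 m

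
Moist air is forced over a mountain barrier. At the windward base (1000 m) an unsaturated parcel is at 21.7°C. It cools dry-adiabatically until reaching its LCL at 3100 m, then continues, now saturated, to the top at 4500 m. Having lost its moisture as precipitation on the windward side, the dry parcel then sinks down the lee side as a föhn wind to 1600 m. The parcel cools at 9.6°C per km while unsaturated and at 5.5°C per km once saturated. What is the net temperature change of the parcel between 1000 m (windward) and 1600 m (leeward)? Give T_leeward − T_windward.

Dry to 3100 m: -9.6 × 2.1 km = -20.16°C, so T = 1.54°C.
Saturated to 4500 m: -5.5 × 1.4 km = -7.7°C, so T = -6.16°C.
Dry descent to 1600 m: +9.6 × 2.9 km = +27.84°C, so T = 21.68°C.
Net change vs windward start: 21.68 − 21.7 = -0.02°C

-0.02°C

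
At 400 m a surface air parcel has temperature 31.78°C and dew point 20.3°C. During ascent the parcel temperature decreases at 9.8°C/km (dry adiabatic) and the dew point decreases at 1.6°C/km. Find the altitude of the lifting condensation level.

1800 m

T and T_d converge at 9.8 − 1.6 = 8.2°C per km
Height above start = (31.78 − 20.3) / 8.2 = 1.4 km
LCL altitude = 400 m + 1400 m = 1800 m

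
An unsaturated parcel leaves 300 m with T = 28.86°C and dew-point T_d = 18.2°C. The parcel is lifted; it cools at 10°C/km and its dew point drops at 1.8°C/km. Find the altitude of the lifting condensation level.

1600 m

T and T_d converge at 10 − 1.8 = 8.2°C per km
Height above start = (28.86 − 18.2) / 8.2 = 1.3 km
LCL altitude = 300 m + 1300 m = 1600 m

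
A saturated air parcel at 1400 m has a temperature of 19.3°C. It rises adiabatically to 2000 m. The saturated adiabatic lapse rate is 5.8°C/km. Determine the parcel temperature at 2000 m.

From 1400 m to 2000 m (saturated adiabatic): cools by 5.8 × 0.6 = 3.48°C, giving 15.82°C.

15.82°C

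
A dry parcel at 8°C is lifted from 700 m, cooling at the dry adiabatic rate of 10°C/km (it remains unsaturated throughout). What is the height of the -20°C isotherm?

3500 m

Height above start = (8 − (-20)) / 10 = 2.8 km
Altitude = 700 m + 2800 m = 3500 m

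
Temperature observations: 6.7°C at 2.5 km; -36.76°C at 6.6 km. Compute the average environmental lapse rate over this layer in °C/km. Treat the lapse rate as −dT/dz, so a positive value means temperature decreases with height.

Γ = −ΔT/Δz = (6.7 − (-36.76)) / (6600 − 2500) m
  = 43.46°C / 4.1 km = 10.6°C/km

10.6°C/km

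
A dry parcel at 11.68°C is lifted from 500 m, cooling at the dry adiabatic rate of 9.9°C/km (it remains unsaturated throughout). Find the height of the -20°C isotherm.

Height above start = (11.68 − (-20)) / 9.9 = 3.2 km
Altitude = 500 m + 3200 m = 3700 m

3700 m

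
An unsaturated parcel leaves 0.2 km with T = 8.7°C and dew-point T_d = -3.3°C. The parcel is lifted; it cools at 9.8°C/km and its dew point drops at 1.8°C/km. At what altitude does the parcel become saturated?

1.7 km

T and T_d converge at 9.8 − 1.8 = 8°C per km
Height above start = (8.7 − (-3.3)) / 8 = 1.5 km
LCL altitude = 200 m + 1500 m = 1700 m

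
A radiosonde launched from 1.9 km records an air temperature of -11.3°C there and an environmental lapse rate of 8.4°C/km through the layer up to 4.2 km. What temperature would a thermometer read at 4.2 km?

-30.62°C

Environmental to 4200 m: -8.4 × 2.3 km = -19.32°C, so T = -30.62°C.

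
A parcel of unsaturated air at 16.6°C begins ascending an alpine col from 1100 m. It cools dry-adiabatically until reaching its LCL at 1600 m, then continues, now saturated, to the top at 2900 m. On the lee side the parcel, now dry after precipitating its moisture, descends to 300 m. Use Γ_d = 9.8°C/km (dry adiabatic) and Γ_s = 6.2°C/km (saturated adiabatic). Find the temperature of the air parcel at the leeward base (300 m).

1100–1600 m, dry: Δz = 0.5 km ⇒ ΔT = -4.9°C; T = 11.7°C
1600–2900 m, saturated: Δz = 1.3 km ⇒ ΔT = -8.06°C; T = 3.64°C
2900–300 m, dry descent: Δz = 2.6 km ⇒ ΔT = +25.48°C; T = 29.12°C

29.12°C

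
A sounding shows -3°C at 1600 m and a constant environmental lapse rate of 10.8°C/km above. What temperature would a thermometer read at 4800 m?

1600 → 4800 m (environmental, 10.8°C/km): ΔT = -10.8 × 3.2 = -34.56°C → T = -37.56°C

-37.56°C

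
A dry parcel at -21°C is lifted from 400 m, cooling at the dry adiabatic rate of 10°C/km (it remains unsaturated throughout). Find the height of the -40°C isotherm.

2300 m

Height above start = (-21 − (-40)) / 10 = 1.9 km
Altitude = 400 m + 1900 m = 2300 m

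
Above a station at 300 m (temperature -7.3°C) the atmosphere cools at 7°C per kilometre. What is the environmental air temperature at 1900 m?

-18.5°C

From 300 m to 1900 m (environmental): cools by 7 × 1.6 = 11.2°C, giving -18.5°C.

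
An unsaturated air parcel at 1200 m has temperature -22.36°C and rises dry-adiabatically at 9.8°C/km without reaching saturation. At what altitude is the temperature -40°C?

3000 m

Height above start = (-22.36 − (-40)) / 9.8 = 1.8 km
Altitude = 1200 m + 1800 m = 3000 m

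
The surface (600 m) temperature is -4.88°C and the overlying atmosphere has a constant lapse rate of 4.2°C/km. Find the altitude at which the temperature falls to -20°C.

4200 m

Height above start = (-4.88 − (-20)) / 4.2 = 3.6 km
Altitude = 600 m + 3600 m = 4200 m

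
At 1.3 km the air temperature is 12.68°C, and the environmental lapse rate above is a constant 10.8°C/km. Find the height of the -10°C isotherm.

3.4 km

Height above start = (12.68 − (-10)) / 10.8 = 2.1 km
Altitude = 1300 m + 2100 m = 3400 m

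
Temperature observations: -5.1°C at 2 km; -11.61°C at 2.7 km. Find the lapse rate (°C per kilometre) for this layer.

9.3°C/km

Γ = −ΔT/Δz = (-5.1 − (-11.61)) / (2700 − 2000) m
  = 6.51°C / 0.7 km = 9.3°C/km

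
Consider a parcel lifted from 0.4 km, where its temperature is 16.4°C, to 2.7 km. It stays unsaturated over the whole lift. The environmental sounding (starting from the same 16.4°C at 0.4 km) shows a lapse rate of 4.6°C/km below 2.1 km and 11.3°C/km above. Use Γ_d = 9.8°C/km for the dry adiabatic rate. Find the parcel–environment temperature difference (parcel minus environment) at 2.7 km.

Parcel:
  Dry to 2700 m: -9.8 × 2.3 km = -22.54°C, so T = -6.14°C.
Environment:
  Environment, lower layer to 2100 m: -4.6 × 1.7 km = -7.82°C, so T = 8.58°C.
  Environment, upper layer to 2700 m: -11.3 × 0.6 km = -6.78°C, so T = 1.8°C.
T_parcel − T_env = -6.14 − 1.8 = -7.94°C

-7.94°C (parcel cooler than environment)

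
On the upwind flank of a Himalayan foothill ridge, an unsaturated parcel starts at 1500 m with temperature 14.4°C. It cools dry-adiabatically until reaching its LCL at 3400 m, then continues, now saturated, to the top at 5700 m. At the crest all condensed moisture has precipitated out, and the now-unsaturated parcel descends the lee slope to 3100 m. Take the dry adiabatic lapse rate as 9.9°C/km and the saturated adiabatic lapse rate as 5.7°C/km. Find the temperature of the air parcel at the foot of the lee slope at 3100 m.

8.22°C

1500 → 3400 m (dry, 9.9°C/km): ΔT = -9.9 × 1.9 = -18.81°C → T = -4.41°C
3400 → 5700 m (saturated, 5.7°C/km): ΔT = -5.7 × 2.3 = -13.11°C → T = -17.52°C
5700 → 3100 m (dry descent, 9.9°C/km): ΔT = +9.9 × 2.6 = +25.74°C → T = 8.22°C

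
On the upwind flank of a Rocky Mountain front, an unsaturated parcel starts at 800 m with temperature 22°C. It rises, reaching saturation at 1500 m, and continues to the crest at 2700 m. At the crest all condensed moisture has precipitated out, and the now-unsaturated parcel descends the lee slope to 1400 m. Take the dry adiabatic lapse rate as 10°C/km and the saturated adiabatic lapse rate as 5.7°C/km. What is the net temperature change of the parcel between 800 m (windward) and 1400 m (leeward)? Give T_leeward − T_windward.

-0.84°C

From 800 m to 1500 m (dry): cools by 10 × 0.7 = 7°C, giving 15°C.
From 1500 m to 2700 m (saturated): cools by 5.7 × 1.2 = 6.84°C, giving 8.16°C.
From 2700 m to 1400 m (dry descent): warms by 10 × 1.3 = 13°C, giving 21.16°C.
Net change vs windward start: 21.16 − 22 = -0.84°C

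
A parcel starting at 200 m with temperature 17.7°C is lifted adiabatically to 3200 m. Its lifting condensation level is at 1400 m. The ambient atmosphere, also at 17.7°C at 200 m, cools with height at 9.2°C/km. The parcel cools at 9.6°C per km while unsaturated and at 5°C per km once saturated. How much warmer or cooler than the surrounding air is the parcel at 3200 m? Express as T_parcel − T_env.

Parcel:
  200 → 1400 m (dry, 9.6°C/km): ΔT = -9.6 × 1.2 = -11.52°C → T = 6.18°C
  1400 → 3200 m (saturated, 5°C/km): ΔT = -5 × 1.8 = -9°C → T = -2.82°C
Environment:
  200 → 3200 m (environment, 9.2°C/km): ΔT = -9.2 × 3 = -27.6°C → T = -9.9°C
T_parcel − T_env = -2.82 − (-9.9) = +7.08°C

+7.08°C (parcel warmer than environment)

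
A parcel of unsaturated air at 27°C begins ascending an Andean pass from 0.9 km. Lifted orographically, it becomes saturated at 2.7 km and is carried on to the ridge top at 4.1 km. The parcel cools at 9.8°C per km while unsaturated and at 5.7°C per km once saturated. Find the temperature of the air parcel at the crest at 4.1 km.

900–2700 m, dry: Δz = 1.8 km ⇒ ΔT = -17.64°C; T = 9.36°C
2700–4100 m, saturated: Δz = 1.4 km ⇒ ΔT = -7.98°C; T = 1.38°C

1.38°C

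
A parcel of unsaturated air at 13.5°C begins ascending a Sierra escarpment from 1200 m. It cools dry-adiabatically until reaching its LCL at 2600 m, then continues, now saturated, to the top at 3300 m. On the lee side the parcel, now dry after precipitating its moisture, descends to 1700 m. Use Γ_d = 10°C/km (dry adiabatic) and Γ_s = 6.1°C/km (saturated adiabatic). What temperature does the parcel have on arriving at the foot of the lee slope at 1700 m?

11.23°C

1200 → 2600 m (dry, 10°C/km): ΔT = -10 × 1.4 = -14°C → T = -0.5°C
2600 → 3300 m (saturated, 6.1°C/km): ΔT = -6.1 × 0.7 = -4.27°C → T = -4.77°C
3300 → 1700 m (dry descent, 10°C/km): ΔT = +10 × 1.6 = +16°C → T = 11.23°C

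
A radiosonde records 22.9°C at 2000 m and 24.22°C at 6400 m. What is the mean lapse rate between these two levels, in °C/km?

Γ = −ΔT/Δz = (22.9 − 24.22) / (6400 − 2000) m
  = -1.32°C / 4.4 km = -0.3°C/km

-0.3°C/km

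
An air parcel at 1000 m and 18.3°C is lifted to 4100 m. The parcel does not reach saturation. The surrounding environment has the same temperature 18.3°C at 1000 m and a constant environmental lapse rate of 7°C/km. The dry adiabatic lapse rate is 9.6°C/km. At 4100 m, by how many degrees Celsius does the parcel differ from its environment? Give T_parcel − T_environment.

-8.06°C (parcel cooler than environment)

Parcel:
  1000 → 4100 m (dry, 9.6°C/km): ΔT = -9.6 × 3.1 = -29.76°C → T = -11.46°C
Environment:
  1000 → 4100 m (environment, 7°C/km): ΔT = -7 × 3.1 = -21.7°C → T = -3.4°C
T_parcel − T_env = -11.46 − (-3.4) = -8.06°C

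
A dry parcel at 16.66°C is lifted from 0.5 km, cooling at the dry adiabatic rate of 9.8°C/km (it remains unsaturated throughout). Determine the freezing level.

2.2 km

Height above start = (16.66 − 0) / 9.8 = 1.7 km
Altitude = 500 m + 1700 m = 2200 m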